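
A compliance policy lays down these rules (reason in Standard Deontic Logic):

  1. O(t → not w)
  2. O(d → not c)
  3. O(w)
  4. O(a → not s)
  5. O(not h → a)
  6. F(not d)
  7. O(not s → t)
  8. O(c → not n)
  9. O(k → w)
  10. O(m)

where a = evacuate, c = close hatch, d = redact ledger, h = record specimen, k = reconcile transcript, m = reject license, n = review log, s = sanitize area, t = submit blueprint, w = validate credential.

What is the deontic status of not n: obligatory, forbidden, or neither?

Premise 8 is O(c → not n), but O(c) is not derivable from the premises, so it does not yield O(not n).
No premise or chain of K-axiom applications forces O(not n), and none forces O(n). So not n is neither obligatory nor forbidden under these norms.

Neither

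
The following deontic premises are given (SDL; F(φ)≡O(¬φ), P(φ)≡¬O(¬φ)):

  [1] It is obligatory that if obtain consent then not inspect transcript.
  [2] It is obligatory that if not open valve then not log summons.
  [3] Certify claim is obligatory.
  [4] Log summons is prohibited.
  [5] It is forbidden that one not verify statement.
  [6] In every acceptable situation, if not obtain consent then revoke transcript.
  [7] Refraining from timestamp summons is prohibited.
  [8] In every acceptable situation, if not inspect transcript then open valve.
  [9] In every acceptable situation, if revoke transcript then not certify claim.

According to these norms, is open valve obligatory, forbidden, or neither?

Obligatory

Premise 3 states O(certify_claim) outright.
Premise 9 is O(revoke_transcript → ¬certify_claim); contrapositively O(certify_claim → ¬revoke_transcript). Since O(certify_claim) holds, K gives O(¬revoke_transcript).
Premise 6, O(¬obtain_consent → revoke_transcript), contraposes to O(¬revoke_transcript → obtain_consent); with O(¬revoke_transcript) we get O(obtain_consent).
Applying K to premise 1 (O(obtain_consent → ¬inspect_transcript)) and O(obtain_consent) yields O(¬inspect_transcript).
From O(¬inspect_transcript) and premise 8, O(¬inspect_transcript → open_valve), we obtain O(open_valve).
Premises 2, 4, 5, 7 do not contribute to this derivation.
Hence open_valve is obligatory.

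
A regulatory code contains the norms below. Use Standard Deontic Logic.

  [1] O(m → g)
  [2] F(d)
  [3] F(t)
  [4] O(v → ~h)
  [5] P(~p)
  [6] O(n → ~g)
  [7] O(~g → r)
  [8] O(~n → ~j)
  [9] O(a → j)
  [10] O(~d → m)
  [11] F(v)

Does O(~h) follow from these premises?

Premise 4 is O(v → ~h), but O(v) is not derivable from the premises, so it does not yield O(~h).
No other premise forces O(~h). An ideal world satisfying every premise can still have ~h false, so O(~h) is not derivable.

No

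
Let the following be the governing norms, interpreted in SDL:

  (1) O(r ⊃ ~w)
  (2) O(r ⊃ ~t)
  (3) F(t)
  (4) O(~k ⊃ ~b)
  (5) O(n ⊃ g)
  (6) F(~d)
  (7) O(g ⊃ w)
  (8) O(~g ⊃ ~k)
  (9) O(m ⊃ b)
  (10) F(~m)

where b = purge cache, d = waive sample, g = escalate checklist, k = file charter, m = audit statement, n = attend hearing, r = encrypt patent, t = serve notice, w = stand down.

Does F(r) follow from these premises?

Premise 10 is F(~m), i.e. O(m).
From O(m) and premise 9, O(m ⊃ b), we obtain O(b).
Premise 4, O(~k ⊃ ~b), contraposes to O(b ⊃ k); with O(b) we get O(k).
Premise 8, O(~g ⊃ ~k), contraposes to O(k ⊃ g); with O(k) we get O(g).
Applying K to premise 7 (O(g ⊃ w)) and O(g) yields O(w).
Premise 1, O(r ⊃ ~w), contraposes to O(w ⊃ ~r); with O(w) we get O(~r).
Premises 2, 3, 5, 6 do not contribute to this derivation.
So O(~r) holds, i.e. F(r). The claim follows.

Yes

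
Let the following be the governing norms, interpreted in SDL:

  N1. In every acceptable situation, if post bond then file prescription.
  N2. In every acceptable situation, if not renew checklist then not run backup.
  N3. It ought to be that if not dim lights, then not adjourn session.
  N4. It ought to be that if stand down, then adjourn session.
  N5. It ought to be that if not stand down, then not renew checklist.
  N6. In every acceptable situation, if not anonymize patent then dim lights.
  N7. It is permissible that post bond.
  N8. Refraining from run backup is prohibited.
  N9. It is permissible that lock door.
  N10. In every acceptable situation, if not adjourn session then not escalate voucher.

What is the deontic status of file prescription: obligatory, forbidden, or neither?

Neither

Premise 1 is O(post_bond → file_prescription), but O(post_bond) is not derivable from the premises (the permission P(post_bond) asserts only ¬O(¬post_bond), not O(post_bond)), so it does not yield O(file_prescription).
No premise or chain of K-axiom applications forces O(file_prescription), and none forces O(¬file_prescription). So file_prescription is neither obligatory nor forbidden under these norms.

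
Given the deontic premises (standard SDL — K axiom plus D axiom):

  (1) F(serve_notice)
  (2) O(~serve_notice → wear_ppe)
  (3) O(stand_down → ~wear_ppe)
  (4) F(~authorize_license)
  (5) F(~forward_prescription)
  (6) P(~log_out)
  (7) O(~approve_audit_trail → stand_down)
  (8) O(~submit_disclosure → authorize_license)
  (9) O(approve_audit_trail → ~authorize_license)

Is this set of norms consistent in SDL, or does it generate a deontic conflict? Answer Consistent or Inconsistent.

Premise 4, F(~authorize_license), is equivalent to O(authorize_license).
The contrapositive of premise 9 (O(approve_audit_trail → ~authorize_license)) is O(authorize_license → ~approve_audit_trail), and O(authorize_license) is already established, so O(~approve_audit_trail).
Applying K to premise 7 (O(~approve_audit_trail → stand_down)) and O(~approve_audit_trail) yields O(stand_down).
From O(stand_down) and premise 3, O(stand_down → ~wear_ppe), we obtain O(~wear_ppe).
Premise 2, O(~serve_notice → wear_ppe), contraposes to O(~wear_ppe → serve_notice); with O(~wear_ppe) we get O(serve_notice).
But premise 1, F(serve_notice), means O(~serve_notice).
We now have both O(serve_notice) and O(~serve_notice) — serve_notice is simultaneously obligatory and forbidden, violating the D-axiom.

Inconsistent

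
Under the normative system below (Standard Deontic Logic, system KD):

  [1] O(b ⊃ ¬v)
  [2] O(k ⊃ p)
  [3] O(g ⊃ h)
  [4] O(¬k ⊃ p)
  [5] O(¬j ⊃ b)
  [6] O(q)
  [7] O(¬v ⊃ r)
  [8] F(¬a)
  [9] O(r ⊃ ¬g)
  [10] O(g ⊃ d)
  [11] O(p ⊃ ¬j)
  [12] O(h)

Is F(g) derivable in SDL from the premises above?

Premises 4 and 2 are O(¬k ⊃ p) and O(k ⊃ p); every ideal world satisfies ¬k or k, so in either case p holds — hence O(p).
Premise 11 is O(p ⊃ ¬j); since O(p), deontic closure gives O(¬j).
Applying K to premise 5 (O(¬j ⊃ b)) and O(¬j) yields O(b).
Applying K to premise 1 (O(b ⊃ ¬v)) and O(b) yields O(¬v).
Premise 7 is O(¬v ⊃ r); since O(¬v), deontic closure gives O(r).
With premise 9, O(r ⊃ ¬g), the K-axiom yields O(¬g).
Premises 3, 6, 8, 10, 12 do not contribute to this derivation.
So O(¬g) holds, i.e. F(g). The claim follows.

Yes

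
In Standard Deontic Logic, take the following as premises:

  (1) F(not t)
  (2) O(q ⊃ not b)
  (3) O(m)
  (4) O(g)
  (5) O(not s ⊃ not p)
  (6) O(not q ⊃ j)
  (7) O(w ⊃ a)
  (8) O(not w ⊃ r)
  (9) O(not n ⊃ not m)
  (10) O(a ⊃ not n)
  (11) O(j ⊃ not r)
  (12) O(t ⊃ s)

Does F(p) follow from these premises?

No

Premise 5 is O(not s ⊃ not p), but O(not s) is not derivable from the premises, so it does not yield O(not p).
No other premise forces O(not p). An ideal world satisfying every premise can still have p true, so F(p) is not derivable.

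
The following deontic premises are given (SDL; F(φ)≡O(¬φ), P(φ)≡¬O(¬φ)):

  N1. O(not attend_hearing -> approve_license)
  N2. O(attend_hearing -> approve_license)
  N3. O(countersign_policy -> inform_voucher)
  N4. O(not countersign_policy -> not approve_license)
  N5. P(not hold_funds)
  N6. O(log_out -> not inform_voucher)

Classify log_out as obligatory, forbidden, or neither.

Forbidden

By case analysis on not attend_hearing: premise 1 gives O(not attend_hearing -> approve_license) and premise 2 gives O(attend_hearing -> approve_license), so O(approve_license) either way.
The contrapositive of premise 4 (O(not countersign_policy -> not approve_license)) is O(approve_license -> countersign_policy), and O(approve_license) is already established, so O(countersign_policy).
From O(countersign_policy) and premise 3, O(countersign_policy -> inform_voucher), we obtain O(inform_voucher).
The contrapositive of premise 6 (O(log_out -> not inform_voucher)) is O(inform_voucher -> not log_out), and O(inform_voucher) is already established, so O(not log_out).
Premise 5 does not contribute to this derivation.
Thus O(not log_out), which is F(log_out): log_out is forbidden.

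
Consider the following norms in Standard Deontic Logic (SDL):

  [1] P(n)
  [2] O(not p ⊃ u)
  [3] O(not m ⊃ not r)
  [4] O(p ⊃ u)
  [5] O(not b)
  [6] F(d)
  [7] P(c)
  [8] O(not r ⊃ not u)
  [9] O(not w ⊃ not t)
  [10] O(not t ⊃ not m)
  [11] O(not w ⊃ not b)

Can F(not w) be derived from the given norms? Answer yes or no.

Yes

Premises 4 and 2 cover both cases: O(p ⊃ u) and O(not p ⊃ u). Since p ∨ not p is a tautology, O(u) follows.
Premise 8 is O(not r ⊃ not u); contrapositively O(u ⊃ r). Since O(u) holds, K gives O(r).
Premise 3 is O(not m ⊃ not r); contrapositively O(r ⊃ m). Since O(r) holds, K gives O(m).
Premise 10 is O(not t ⊃ not m); contrapositively O(m ⊃ t). Since O(m) holds, K gives O(t).
Premise 9 is O(not w ⊃ not t); contrapositively O(t ⊃ w). Since O(t) holds, K gives O(w).
Premises 1, 5, 6, 7, 11 do not contribute to this derivation.
So O(w) holds, i.e. F(not w). The claim follows.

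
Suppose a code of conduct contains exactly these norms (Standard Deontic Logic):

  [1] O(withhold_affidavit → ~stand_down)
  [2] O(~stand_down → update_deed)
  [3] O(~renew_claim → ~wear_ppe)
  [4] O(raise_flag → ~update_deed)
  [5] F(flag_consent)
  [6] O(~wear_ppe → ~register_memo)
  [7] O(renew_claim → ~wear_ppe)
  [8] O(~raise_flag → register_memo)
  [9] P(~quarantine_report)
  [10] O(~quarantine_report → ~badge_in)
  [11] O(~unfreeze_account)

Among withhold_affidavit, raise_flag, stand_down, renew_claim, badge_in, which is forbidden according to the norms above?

By case analysis on renew_claim: premise 7 gives O(renew_claim → ~wear_ppe) and premise 3 gives O(~renew_claim → ~wear_ppe), so O(~wear_ppe) either way.
From O(~wear_ppe) and premise 6, O(~wear_ppe → ~register_memo), we obtain O(~register_memo).
The contrapositive of premise 8 (O(~raise_flag → register_memo)) is O(~register_memo → raise_flag), and O(~register_memo) is already established, so O(raise_flag).
With premise 4, O(raise_flag → ~update_deed), the K-axiom yields O(~update_deed).
Premise 2 is O(~stand_down → update_deed); contrapositively O(~update_deed → stand_down). Since O(~update_deed) holds, K gives O(stand_down).
Premise 1 is O(withhold_affidavit → ~stand_down); contrapositively O(stand_down → ~withhold_affidavit). Since O(stand_down) holds, K gives O(~withhold_affidavit).
So O(~withhold_affidavit) holds, i.e. withhold_affidavit is forbidden. None of the other listed options is forbidden under the premises.

withhold_affidavit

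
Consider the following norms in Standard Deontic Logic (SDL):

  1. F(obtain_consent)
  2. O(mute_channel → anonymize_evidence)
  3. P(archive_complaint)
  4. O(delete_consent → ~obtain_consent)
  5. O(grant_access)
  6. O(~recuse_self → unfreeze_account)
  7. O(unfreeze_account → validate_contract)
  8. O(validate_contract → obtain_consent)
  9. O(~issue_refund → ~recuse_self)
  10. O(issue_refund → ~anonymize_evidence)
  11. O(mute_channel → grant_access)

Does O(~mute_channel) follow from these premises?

Yes

Premise 1 is F(obtain_consent), i.e. O(~obtain_consent).
Premise 8, O(validate_contract → obtain_consent), contraposes to O(~obtain_consent → ~validate_contract); with O(~obtain_consent) we get O(~validate_contract).
The contrapositive of premise 7 (O(unfreeze_account → validate_contract)) is O(~validate_contract → ~unfreeze_account), and O(~validate_contract) is already established, so O(~unfreeze_account).
Premise 6 is O(~recuse_self → unfreeze_account); contrapositively O(~unfreeze_account → recuse_self). Since O(~unfreeze_account) holds, K gives O(recuse_self).
Premise 9, O(~issue_refund → ~recuse_self), contraposes to O(recuse_self → issue_refund); with O(recuse_self) we get O(issue_refund).
With premise 10, O(issue_refund → ~anonymize_evidence), the K-axiom yields O(~anonymize_evidence).
Premise 2 is O(mute_channel → anonymize_evidence); contrapositively O(~anonymize_evidence → ~mute_channel). Since O(~anonymize_evidence) holds, K gives O(~mute_channel).
Premises 3, 4, 5, 11 do not contribute to this derivation.
So O(~mute_channel) follows.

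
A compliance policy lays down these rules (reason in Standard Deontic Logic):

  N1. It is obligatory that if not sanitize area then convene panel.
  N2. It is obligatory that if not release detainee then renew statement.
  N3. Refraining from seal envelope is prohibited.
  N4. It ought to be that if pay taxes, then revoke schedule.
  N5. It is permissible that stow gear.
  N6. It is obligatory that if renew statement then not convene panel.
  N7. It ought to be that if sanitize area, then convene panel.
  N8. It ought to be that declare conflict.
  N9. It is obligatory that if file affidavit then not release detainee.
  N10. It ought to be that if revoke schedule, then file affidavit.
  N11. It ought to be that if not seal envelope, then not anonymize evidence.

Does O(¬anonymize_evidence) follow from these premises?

Premise 11 is O(¬seal_envelope → ¬anonymize_evidence), but O(¬seal_envelope) is not derivable from the premises, so it does not yield O(¬anonymize_evidence).
No other premise forces O(¬anonymize_evidence). An ideal world satisfying every premise can still have ¬anonymize_evidence false, so O(¬anonymize_evidence) is not derivable.

No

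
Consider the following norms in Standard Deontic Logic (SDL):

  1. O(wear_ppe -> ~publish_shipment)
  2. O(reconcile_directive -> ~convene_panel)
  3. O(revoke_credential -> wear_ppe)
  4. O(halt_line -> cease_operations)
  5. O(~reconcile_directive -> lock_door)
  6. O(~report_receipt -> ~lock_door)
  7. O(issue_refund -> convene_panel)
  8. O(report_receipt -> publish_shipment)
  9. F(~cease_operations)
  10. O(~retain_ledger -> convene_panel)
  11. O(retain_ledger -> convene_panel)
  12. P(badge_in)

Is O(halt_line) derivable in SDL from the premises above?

No

Premise 4 is O(halt_line -> cease_operations); even if O(cease_operations) held, inferring O(halt_line) would be affirming the consequent — invalid.
No other premise forces O(halt_line). An ideal world satisfying every premise can still have halt_line false, so O(halt_line) is not derivable.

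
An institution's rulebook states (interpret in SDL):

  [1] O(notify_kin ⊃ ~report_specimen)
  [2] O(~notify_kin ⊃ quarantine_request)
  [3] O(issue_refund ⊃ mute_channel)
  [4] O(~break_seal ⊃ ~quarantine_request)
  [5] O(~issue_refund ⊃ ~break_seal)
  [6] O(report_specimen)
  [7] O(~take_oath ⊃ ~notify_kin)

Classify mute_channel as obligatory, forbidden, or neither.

Premise 6 states O(report_specimen) outright.
The contrapositive of premise 1 (O(notify_kin ⊃ ~report_specimen)) is O(report_specimen ⊃ ~notify_kin), and O(report_specimen) is already established, so O(~notify_kin).
Applying K to premise 2 (O(~notify_kin ⊃ quarantine_request)) and O(~notify_kin) yields O(quarantine_request).
Premise 4, O(~break_seal ⊃ ~quarantine_request), contraposes to O(quarantine_request ⊃ break_seal); with O(quarantine_request) we get O(break_seal).
The contrapositive of premise 5 (O(~issue_refund ⊃ ~break_seal)) is O(break_seal ⊃ issue_refund), and O(break_seal) is already established, so O(issue_refund).
Applying K to premise 3 (O(issue_refund ⊃ mute_channel)) and O(issue_refund) yields O(mute_channel).
Premise 7 does not contribute to this derivation.
Hence mute_channel is obligatory.

Obligatory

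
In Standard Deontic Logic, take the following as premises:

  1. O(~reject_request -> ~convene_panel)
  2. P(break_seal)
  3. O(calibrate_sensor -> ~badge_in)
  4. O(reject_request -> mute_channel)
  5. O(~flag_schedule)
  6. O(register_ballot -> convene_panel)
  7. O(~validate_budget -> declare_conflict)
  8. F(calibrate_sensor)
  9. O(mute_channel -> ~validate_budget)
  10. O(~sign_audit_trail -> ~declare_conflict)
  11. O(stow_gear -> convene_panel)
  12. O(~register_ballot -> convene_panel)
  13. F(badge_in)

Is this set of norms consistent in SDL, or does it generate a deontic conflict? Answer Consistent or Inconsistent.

Consistent

Premise 3 is O(calibrate_sensor -> ~badge_in); even if O(~badge_in) held, inferring O(calibrate_sensor) would be affirming the consequent — invalid.
So O(calibrate_sensor) is not derivable, and the apparent clash with O(~calibrate_sensor) does not arise.
A world satisfying every obligation exists (e.g. badge_in=false, break_seal=false, calibrate_sensor=false, convene_panel=true, declare_conflict=true, flag_schedule=false, mute_channel=true, register_ballot=false, reject_request=true, sign_audit_trail=true, stow_gear=false, validate_budget=false); no atom is both obligatory and forbidden, so the set is consistent.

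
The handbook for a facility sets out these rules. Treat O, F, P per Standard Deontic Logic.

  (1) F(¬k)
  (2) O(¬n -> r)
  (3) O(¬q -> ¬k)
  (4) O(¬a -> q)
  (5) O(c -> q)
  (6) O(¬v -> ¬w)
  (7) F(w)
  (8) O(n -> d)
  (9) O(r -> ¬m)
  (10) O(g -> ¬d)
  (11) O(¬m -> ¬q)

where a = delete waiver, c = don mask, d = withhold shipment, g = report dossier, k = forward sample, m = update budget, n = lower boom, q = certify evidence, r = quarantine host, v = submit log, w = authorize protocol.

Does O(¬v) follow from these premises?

No

Premise 6 is O(¬v -> ¬w); even if O(¬w) held, inferring O(¬v) would be affirming the consequent — invalid.
No other premise forces O(¬v). An ideal world satisfying every premise can still have ¬v false, so O(¬v) is not derivable.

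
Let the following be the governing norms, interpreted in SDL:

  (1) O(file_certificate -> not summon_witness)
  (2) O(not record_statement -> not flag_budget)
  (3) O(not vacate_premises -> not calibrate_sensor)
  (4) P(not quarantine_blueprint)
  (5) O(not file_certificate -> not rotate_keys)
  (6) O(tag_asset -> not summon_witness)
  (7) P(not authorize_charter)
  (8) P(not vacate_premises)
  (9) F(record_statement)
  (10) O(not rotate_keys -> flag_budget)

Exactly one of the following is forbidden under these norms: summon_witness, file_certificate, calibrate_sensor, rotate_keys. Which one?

summon_witness

Premise 9, F(record_statement), is equivalent to O(not record_statement).
Applying K to premise 2 (O(not record_statement -> not flag_budget)) and O(not record_statement) yields O(not flag_budget).
The contrapositive of premise 10 (O(not rotate_keys -> flag_budget)) is O(not flag_budget -> rotate_keys), and O(not flag_budget) is already established, so O(rotate_keys).
Premise 5, O(not file_certificate -> not rotate_keys), contraposes to O(rotate_keys -> file_certificate); with O(rotate_keys) we get O(file_certificate).
From O(file_certificate) and premise 1, O(file_certificate -> not summon_witness), we obtain O(not summon_witness).
So O(not summon_witness) holds, i.e. summon_witness is forbidden. None of the other listed options is forbidden under the premises.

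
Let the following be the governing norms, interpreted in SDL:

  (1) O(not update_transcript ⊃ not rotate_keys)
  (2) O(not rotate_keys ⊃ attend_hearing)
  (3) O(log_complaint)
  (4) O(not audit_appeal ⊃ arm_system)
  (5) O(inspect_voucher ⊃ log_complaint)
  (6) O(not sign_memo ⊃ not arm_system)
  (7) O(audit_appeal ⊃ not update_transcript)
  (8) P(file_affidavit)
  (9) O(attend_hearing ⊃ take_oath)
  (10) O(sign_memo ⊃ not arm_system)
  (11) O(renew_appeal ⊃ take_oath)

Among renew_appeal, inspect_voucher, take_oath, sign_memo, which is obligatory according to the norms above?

Premises 10 and 6 are O(sign_memo ⊃ not arm_system) and O(not sign_memo ⊃ not arm_system); every ideal world satisfies sign_memo or not sign_memo, so in either case not arm_system holds — hence O(not arm_system).
The contrapositive of premise 4 (O(not audit_appeal ⊃ arm_system)) is O(not arm_system ⊃ audit_appeal), and O(not arm_system) is already established, so O(audit_appeal).
Premise 7 is O(audit_appeal ⊃ not update_transcript); since O(audit_appeal), deontic closure gives O(not update_transcript).
Premise 1 is O(not update_transcript ⊃ not rotate_keys); since O(not update_transcript), deontic closure gives O(not rotate_keys).
From O(not rotate_keys) and premise 2, O(not rotate_keys ⊃ attend_hearing), we obtain O(attend_hearing).
With premise 9, O(attend_hearing ⊃ take_oath), the K-axiom yields O(take_oath).
So O(take_oath) holds — take_oath is obligatory. None of the other listed options is made obligatory by any chain of premises.

take_oath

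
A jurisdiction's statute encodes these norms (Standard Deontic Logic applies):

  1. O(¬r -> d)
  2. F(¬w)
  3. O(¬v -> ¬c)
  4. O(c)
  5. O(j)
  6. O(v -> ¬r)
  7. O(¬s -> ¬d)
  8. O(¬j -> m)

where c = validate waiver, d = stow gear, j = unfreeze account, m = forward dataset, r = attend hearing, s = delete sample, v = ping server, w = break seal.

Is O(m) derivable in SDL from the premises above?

No

Premise 8 is O(¬j -> m), but O(¬j) is not derivable from the premises, so it does not yield O(m).
No other premise forces O(m). An ideal world satisfying every premise can still have m false, so O(m) is not derivable.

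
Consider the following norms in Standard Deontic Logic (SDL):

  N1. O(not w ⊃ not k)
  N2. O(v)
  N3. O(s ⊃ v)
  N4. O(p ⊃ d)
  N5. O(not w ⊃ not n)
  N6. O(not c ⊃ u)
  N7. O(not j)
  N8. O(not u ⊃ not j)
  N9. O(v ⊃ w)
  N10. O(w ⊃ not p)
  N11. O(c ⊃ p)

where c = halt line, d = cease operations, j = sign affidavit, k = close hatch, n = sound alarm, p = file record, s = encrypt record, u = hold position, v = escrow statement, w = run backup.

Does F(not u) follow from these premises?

Yes

Premise 2 states O(v) outright.
With premise 9, O(v ⊃ w), the K-axiom yields O(w).
Premise 10 is O(w ⊃ not p); since O(w), deontic closure gives O(not p).
Premise 11, O(c ⊃ p), contraposes to O(not p ⊃ not c); with O(not p) we get O(not c).
Premise 6 is O(not c ⊃ u); since O(not c), deontic closure gives O(u).
Premises 1, 3, 4, 5, 7, 8 do not contribute to this derivation.
So O(u) holds, i.e. F(not u). The claim follows.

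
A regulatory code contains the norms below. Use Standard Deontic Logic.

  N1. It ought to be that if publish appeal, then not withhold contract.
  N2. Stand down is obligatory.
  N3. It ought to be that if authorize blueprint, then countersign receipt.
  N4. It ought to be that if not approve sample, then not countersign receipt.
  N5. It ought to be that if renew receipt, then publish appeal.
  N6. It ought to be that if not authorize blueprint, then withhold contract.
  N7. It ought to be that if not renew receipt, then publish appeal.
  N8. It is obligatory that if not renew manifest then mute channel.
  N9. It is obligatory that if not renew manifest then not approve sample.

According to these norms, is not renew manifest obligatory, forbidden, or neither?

By case analysis on ¬renew_receipt: premise 7 gives O(¬renew_receipt → publish_appeal) and premise 5 gives O(renew_receipt → publish_appeal), so O(publish_appeal) either way.
From O(publish_appeal) and premise 1, O(publish_appeal → ¬withhold_contract), we obtain O(¬withhold_contract).
Premise 6, O(¬authorize_blueprint → withhold_contract), contraposes to O(¬withhold_contract → authorize_blueprint); with O(¬withhold_contract) we get O(authorize_blueprint).
Applying K to premise 3 (O(authorize_blueprint → countersign_receipt)) and O(authorize_blueprint) yields O(countersign_receipt).
Premise 4 is O(¬approve_sample → ¬countersign_receipt); contrapositively O(countersign_receipt → approve_sample). Since O(countersign_receipt) holds, K gives O(approve_sample).
The contrapositive of premise 9 (O(¬renew_manifest → ¬approve_sample)) is O(approve_sample → renew_manifest), and O(approve_sample) is already established, so O(renew_manifest).
Premises 2, 8 do not contribute to this derivation.
Thus O(renew_manifest), which is F(¬renew_manifest): ¬renew_manifest is forbidden.

Forbidden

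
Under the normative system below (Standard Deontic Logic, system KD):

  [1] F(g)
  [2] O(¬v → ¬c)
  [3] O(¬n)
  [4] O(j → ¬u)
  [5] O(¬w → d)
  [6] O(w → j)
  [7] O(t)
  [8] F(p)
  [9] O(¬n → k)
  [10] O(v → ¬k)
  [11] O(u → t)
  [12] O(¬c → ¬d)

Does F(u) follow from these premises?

Premise 3 states O(¬n) outright.
Applying K to premise 9 (O(¬n → k)) and O(¬n) yields O(k).
Premise 10 is O(v → ¬k); contrapositively O(k → ¬v). Since O(k) holds, K gives O(¬v).
With premise 2, O(¬v → ¬c), the K-axiom yields O(¬c).
Applying K to premise 12 (O(¬c → ¬d)) and O(¬c) yields O(¬d).
Premise 5 is O(¬w → d); contrapositively O(¬d → w). Since O(¬d) holds, K gives O(w).
Premise 6 is O(w → j); since O(w), deontic closure gives O(j).
Premise 4 is O(j → ¬u); since O(j), deontic closure gives O(¬u).
Premises 1, 7, 8, 11 do not contribute to this derivation.
So O(¬u) holds, i.e. F(u). The claim follows.

Yes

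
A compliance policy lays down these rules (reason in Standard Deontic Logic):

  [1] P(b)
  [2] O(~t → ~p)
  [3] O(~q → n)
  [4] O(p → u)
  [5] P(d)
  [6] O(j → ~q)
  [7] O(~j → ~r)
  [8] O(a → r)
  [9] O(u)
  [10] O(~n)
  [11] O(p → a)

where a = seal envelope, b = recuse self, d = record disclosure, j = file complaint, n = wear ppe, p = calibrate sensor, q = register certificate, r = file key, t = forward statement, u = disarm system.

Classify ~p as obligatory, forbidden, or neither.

Obligatory

Premise 10 gives O(~n).
The contrapositive of premise 3 (O(~q → n)) is O(~n → q), and O(~n) is already established, so O(q).
Premise 6 is O(j → ~q); contrapositively O(q → ~j). Since O(q) holds, K gives O(~j).
Premise 7 is O(~j → ~r); since O(~j), deontic closure gives O(~r).
Premise 8 is O(a → r); contrapositively O(~r → ~a). Since O(~r) holds, K gives O(~a).
The contrapositive of premise 11 (O(p → a)) is O(~a → ~p), and O(~a) is already established, so O(~p).
Premises 1, 2, 4, 5, 9 do not contribute to this derivation.
Hence ~p is obligatory.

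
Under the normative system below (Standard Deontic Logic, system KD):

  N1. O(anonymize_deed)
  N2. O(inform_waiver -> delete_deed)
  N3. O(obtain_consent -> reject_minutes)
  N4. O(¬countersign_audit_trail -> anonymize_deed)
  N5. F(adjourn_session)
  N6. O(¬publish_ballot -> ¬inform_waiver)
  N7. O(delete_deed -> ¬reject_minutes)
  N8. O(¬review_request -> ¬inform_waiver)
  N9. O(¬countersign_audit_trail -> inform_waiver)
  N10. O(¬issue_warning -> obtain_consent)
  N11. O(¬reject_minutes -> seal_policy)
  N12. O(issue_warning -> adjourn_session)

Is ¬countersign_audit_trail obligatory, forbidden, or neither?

Forbidden

Premise 5 is F(adjourn_session), i.e. O(¬adjourn_session).
Premise 12 is O(issue_warning -> adjourn_session); contrapositively O(¬adjourn_session -> ¬issue_warning). Since O(¬adjourn_session) holds, K gives O(¬issue_warning).
From O(¬issue_warning) and premise 10, O(¬issue_warning -> obtain_consent), we obtain O(obtain_consent).
Premise 3 is O(obtain_consent -> reject_minutes); since O(obtain_consent), deontic closure gives O(reject_minutes).
Premise 7 is O(delete_deed -> ¬reject_minutes); contrapositively O(reject_minutes -> ¬delete_deed). Since O(reject_minutes) holds, K gives O(¬delete_deed).
Premise 2 is O(inform_waiver -> delete_deed); contrapositively O(¬delete_deed -> ¬inform_waiver). Since O(¬delete_deed) holds, K gives O(¬inform_waiver).
The contrapositive of premise 9 (O(¬countersign_audit_trail -> inform_waiver)) is O(¬inform_waiver -> countersign_audit_trail), and O(¬inform_waiver) is already established, so O(countersign_audit_trail).
Premises 1, 4, 6, 8, 11 do not contribute to this derivation.
Thus O(countersign_audit_trail), which is F(¬countersign_audit_trail): ¬countersign_audit_trail is forbidden.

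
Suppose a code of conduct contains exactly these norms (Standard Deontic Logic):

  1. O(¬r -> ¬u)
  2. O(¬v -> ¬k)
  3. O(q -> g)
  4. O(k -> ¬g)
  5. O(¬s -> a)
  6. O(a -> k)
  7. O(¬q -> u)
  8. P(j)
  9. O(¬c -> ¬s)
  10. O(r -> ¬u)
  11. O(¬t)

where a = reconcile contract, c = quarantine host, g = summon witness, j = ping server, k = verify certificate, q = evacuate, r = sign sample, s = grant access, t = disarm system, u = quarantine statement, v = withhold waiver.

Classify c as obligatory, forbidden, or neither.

Obligatory

Premises 10 and 1 cover both cases: O(r -> ¬u) and O(¬r -> ¬u). Since r ∨ ¬r is a tautology, O(¬u) follows.
Premise 7 is O(¬q -> u); contrapositively O(¬u -> q). Since O(¬u) holds, K gives O(q).
Applying K to premise 3 (O(q -> g)) and O(q) yields O(g).
The contrapositive of premise 4 (O(k -> ¬g)) is O(g -> ¬k), and O(g) is already established, so O(¬k).
The contrapositive of premise 6 (O(a -> k)) is O(¬k -> ¬a), and O(¬k) is already established, so O(¬a).
The contrapositive of premise 5 (O(¬s -> a)) is O(¬a -> s), and O(¬a) is already established, so O(s).
Premise 9, O(¬c -> ¬s), contraposes to O(s -> c); with O(s) we get O(c).
Premises 2, 8, 11 do not contribute to this derivation.
Hence c is obligatory.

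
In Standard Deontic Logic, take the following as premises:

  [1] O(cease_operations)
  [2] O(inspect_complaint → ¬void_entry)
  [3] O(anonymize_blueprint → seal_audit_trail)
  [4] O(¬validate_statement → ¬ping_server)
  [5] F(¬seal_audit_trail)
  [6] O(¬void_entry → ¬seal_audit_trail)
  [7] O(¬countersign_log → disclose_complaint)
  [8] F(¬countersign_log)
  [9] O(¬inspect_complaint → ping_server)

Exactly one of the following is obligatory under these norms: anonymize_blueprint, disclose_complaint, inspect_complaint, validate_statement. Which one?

validate_statement

F(¬seal_audit_trail) at premise 5 means O(seal_audit_trail).
Premise 6, O(¬void_entry → ¬seal_audit_trail), contraposes to O(seal_audit_trail → void_entry); with O(seal_audit_trail) we get O(void_entry).
Premise 2 is O(inspect_complaint → ¬void_entry); contrapositively O(void_entry → ¬inspect_complaint). Since O(void_entry) holds, K gives O(¬inspect_complaint).
Premise 9 is O(¬inspect_complaint → ping_server); since O(¬inspect_complaint), deontic closure gives O(ping_server).
Premise 4 is O(¬validate_statement → ¬ping_server); contrapositively O(ping_server → validate_statement). Since O(ping_server) holds, K gives O(validate_statement).
So O(validate_statement) holds — validate_statement is obligatory. None of the other listed options is made obligatory by any chain of premises.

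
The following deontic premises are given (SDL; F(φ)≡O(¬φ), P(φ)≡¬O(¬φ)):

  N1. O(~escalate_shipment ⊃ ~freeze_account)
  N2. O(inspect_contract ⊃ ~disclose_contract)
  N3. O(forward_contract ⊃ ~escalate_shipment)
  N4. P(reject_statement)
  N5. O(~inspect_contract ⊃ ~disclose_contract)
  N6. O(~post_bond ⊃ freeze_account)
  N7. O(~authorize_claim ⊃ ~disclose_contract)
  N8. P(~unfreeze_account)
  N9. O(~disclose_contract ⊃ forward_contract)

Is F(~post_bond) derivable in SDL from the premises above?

By case analysis on ~inspect_contract: premise 5 gives O(~inspect_contract ⊃ ~disclose_contract) and premise 2 gives O(inspect_contract ⊃ ~disclose_contract), so O(~disclose_contract) either way.
Premise 9 is O(~disclose_contract ⊃ forward_contract); since O(~disclose_contract), deontic closure gives O(forward_contract).
Applying K to premise 3 (O(forward_contract ⊃ ~escalate_shipment)) and O(forward_contract) yields O(~escalate_shipment).
From O(~escalate_shipment) and premise 1, O(~escalate_shipment ⊃ ~freeze_account), we obtain O(~freeze_account).
Premise 6 is O(~post_bond ⊃ freeze_account); contrapositively O(~freeze_account ⊃ post_bond). Since O(~freeze_account) holds, K gives O(post_bond).
Premises 4, 7, 8 do not contribute to this derivation.
So O(post_bond) holds, i.e. F(~post_bond). The claim follows.

Yes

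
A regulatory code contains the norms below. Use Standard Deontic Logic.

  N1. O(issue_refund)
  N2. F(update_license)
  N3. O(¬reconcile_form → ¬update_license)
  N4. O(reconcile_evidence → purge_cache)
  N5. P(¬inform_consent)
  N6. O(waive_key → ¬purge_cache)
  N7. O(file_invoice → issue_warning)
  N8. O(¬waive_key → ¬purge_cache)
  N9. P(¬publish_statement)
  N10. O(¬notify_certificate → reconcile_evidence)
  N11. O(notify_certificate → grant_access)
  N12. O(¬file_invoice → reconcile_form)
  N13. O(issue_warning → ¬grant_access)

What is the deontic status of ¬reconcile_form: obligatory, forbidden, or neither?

Premises 8 and 6 cover both cases: O(¬waive_key → ¬purge_cache) and O(waive_key → ¬purge_cache). Since ¬waive_key ∨ waive_key is a tautology, O(¬purge_cache) follows.
Premise 4, O(reconcile_evidence → purge_cache), contraposes to O(¬purge_cache → ¬reconcile_evidence); with O(¬purge_cache) we get O(¬reconcile_evidence).
The contrapositive of premise 10 (O(¬notify_certificate → reconcile_evidence)) is O(¬reconcile_evidence → notify_certificate), and O(¬reconcile_evidence) is already established, so O(notify_certificate).
Applying K to premise 11 (O(notify_certificate → grant_access)) and O(notify_certificate) yields O(grant_access).
Premise 13 is O(issue_warning → ¬grant_access); contrapositively O(grant_access → ¬issue_warning). Since O(grant_access) holds, K gives O(¬issue_warning).
The contrapositive of premise 7 (O(file_invoice → issue_warning)) is O(¬issue_warning → ¬file_invoice), and O(¬issue_warning) is already established, so O(¬file_invoice).
From O(¬file_invoice) and premise 12, O(¬file_invoice → reconcile_form), we obtain O(reconcile_form).
Premises 1, 2, 3, 5, 9 do not contribute to this derivation.
Thus O(reconcile_form), which is F(¬reconcile_form): ¬reconcile_form is forbidden.

Forbidden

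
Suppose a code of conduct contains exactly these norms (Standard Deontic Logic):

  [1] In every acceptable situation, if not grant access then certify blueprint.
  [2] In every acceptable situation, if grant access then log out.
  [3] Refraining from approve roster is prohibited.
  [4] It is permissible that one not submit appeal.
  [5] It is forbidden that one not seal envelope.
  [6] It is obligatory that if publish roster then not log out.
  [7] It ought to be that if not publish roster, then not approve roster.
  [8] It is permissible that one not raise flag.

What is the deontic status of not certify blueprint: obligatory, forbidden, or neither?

Premise 3, F(¬approve_roster), is equivalent to O(approve_roster).
Premise 7, O(¬publish_roster → ¬approve_roster), contraposes to O(approve_roster → publish_roster); with O(approve_roster) we get O(publish_roster).
Applying K to premise 6 (O(publish_roster → ¬log_out)) and O(publish_roster) yields O(¬log_out).
Premise 2 is O(grant_access → log_out); contrapositively O(¬log_out → ¬grant_access). Since O(¬log_out) holds, K gives O(¬grant_access).
Premise 1 is O(¬grant_access → certify_blueprint); since O(¬grant_access), deontic closure gives O(certify_blueprint).
Premises 4, 5, 8 do not contribute to this derivation.
Thus O(certify_blueprint), which is F(¬certify_blueprint): ¬certify_blueprint is forbidden.

Forbidden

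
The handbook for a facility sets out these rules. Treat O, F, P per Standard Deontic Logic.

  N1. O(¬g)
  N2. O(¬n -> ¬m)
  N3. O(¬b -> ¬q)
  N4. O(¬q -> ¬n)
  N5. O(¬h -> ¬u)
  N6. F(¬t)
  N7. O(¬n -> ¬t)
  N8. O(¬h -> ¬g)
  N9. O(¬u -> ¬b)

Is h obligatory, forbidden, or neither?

Premise 6 is F(¬t), i.e. O(t).
Premise 7 is O(¬n -> ¬t); contrapositively O(t -> n). Since O(t) holds, K gives O(n).
Premise 4, O(¬q -> ¬n), contraposes to O(n -> q); with O(n) we get O(q).
The contrapositive of premise 3 (O(¬b -> ¬q)) is O(q -> b), and O(q) is already established, so O(b).
Premise 9 is O(¬u -> ¬b); contrapositively O(b -> u). Since O(b) holds, K gives O(u).
The contrapositive of premise 5 (O(¬h -> ¬u)) is O(u -> h), and O(u) is already established, so O(h).
Premises 1, 2, 8 do not contribute to this derivation.
Hence h is obligatory.

Obligatory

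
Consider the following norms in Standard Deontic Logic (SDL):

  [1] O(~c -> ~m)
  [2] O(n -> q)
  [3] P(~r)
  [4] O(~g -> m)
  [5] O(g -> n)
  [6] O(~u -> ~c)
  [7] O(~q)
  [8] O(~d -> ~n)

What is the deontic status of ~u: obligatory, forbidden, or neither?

Forbidden

Premise 7 states O(~q) outright.
The contrapositive of premise 2 (O(n -> q)) is O(~q -> ~n), and O(~q) is already established, so O(~n).
Premise 5, O(g -> n), contraposes to O(~n -> ~g); with O(~n) we get O(~g).
Premise 4 is O(~g -> m); since O(~g), deontic closure gives O(m).
Premise 1 is O(~c -> ~m); contrapositively O(m -> c). Since O(m) holds, K gives O(c).
Premise 6 is O(~u -> ~c); contrapositively O(c -> u). Since O(c) holds, K gives O(u).
Premises 3, 8 do not contribute to this derivation.
Thus O(u), which is F(~u): ~u is forbidden.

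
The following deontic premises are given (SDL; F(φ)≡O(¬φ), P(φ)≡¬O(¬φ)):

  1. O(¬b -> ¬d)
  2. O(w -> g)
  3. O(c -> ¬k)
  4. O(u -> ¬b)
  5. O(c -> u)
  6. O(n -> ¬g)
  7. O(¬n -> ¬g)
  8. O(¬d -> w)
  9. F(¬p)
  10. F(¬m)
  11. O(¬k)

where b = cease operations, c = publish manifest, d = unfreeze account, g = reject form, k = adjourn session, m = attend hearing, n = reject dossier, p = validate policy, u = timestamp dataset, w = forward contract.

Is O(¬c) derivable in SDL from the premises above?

Yes

Premises 6 and 7 cover both cases: O(n -> ¬g) and O(¬n -> ¬g). Since n ∨ ¬n is a tautology, O(¬g) follows.
Premise 2 is O(w -> g); contrapositively O(¬g -> ¬w). Since O(¬g) holds, K gives O(¬w).
Premise 8, O(¬d -> w), contraposes to O(¬w -> d); with O(¬w) we get O(d).
Premise 1, O(¬b -> ¬d), contraposes to O(d -> b); with O(d) we get O(b).
Premise 4, O(u -> ¬b), contraposes to O(b -> ¬u); with O(b) we get O(¬u).
Premise 5 is O(c -> u); contrapositively O(¬u -> ¬c). Since O(¬u) holds, K gives O(¬c).
Premises 3, 9, 10, 11 do not contribute to this derivation.
So O(¬c) follows.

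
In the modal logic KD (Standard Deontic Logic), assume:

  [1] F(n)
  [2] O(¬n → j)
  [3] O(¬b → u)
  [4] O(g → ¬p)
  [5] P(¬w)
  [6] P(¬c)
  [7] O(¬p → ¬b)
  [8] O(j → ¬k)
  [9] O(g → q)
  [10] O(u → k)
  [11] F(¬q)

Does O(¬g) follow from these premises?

F(n) at premise 1 means O(¬n).
Premise 2 is O(¬n → j); since O(¬n), deontic closure gives O(j).
Applying K to premise 8 (O(j → ¬k)) and O(j) yields O(¬k).
The contrapositive of premise 10 (O(u → k)) is O(¬k → ¬u), and O(¬k) is already established, so O(¬u).
Premise 3 is O(¬b → u); contrapositively O(¬u → b). Since O(¬u) holds, K gives O(b).
Premise 7, O(¬p → ¬b), contraposes to O(b → p); with O(b) we get O(p).
Premise 4, O(g → ¬p), contraposes to O(p → ¬g); with O(p) we get O(¬g).
Premises 5, 6, 9, 11 do not contribute to this derivation.
So O(¬g) follows.

Yes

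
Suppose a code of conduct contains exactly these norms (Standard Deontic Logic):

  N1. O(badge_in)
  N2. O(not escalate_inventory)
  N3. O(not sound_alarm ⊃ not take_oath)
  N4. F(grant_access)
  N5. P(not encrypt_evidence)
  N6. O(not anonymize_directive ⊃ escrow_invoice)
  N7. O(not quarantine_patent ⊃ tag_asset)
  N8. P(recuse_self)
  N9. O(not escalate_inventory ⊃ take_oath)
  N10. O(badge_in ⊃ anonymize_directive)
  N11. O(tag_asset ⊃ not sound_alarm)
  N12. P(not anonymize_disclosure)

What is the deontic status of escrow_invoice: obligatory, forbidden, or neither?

Neither

Premise 6 is O(not anonymize_directive ⊃ escrow_invoice), but O(not anonymize_directive) is not derivable from the premises, so it does not yield O(escrow_invoice).
No premise or chain of K-axiom applications forces O(escrow_invoice), and none forces O(not escrow_invoice). So escrow_invoice is neither obligatory nor forbidden under these norms.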